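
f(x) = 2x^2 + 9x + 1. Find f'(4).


Differentiate term by term using power and sum rules:
f(x) = 2x^2 + 9x + 1
f'(x) = 4x + 9
Substitute x = 4:
f'(4) = 4 * 4 + 9
= 16 + 9
= 25

25


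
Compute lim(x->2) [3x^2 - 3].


Since polynomials are continuous, we use direct substitution.
lim(x->2) of 3x^2 - 3
= 3 * 2^2 + 0 * 2 - 3
= 12 + 0 - 3
= 9

9


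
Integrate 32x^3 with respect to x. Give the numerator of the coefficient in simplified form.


Apply the power rule for integration:
integral of ax^n dx = a/(n+1) * x^(n+1) + C
integral of 32x^3 dx
= 32/4 * x^4 + C
= 8 * x^4 + C
The coefficient in lowest terms is 8 = 8/1, so its numerator is 8

8


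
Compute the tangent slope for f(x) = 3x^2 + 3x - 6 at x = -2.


The slope of the tangent line equals f'(x) at the point.
f(x) = 3x^2 + 3x - 6
f'(x) = 6x + 3
At x = -2:
f'(-2) = 6 * (-2) + 3
= -12 + 3
= -9

-9


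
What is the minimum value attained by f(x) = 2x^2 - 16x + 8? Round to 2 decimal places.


For a quadratic f(x) = ax^2 + bx + c with a > 0, the minimum is at the vertex.
Vertex x-coordinate: x = -b/(2a)
x = -(-16) / (2 * 2)
x = 16/4 = 4
Substitute back to find the minimum value:
f(4) = 2 * 4^2 - 16 * 4 + 8
= 32 - 64 + 8
= -24 = -24.00

-24.00


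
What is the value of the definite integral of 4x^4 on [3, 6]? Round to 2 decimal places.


Find the antiderivative of 4x^4:
F(x) = 4/5 * x^5
Apply the Fundamental Theorem of Calculus:
F(6) - F(3)
= 4/5 * 6^5 - 4/5 * 3^5
= 4/5 * (7776 - 243)
= 4/5 * 7533
= 30132/5 = 6026.40

6026.40


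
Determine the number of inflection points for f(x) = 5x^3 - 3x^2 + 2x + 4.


Inflection points occur where f''(x) = 0 and concavity changes.
f(x) = 5x^3 - 3x^2 + 2x + 4
f'(x) = 15x^2 - 6x + 2
f''(x) = 30x - 6
Set f''(x) = 0:
30x - 6 = 0
x = 6 / 30 = 1/5
Since f''(x) is linear (degree 1), it changes sign at this point.
Therefore there is exactly 1 inflection point.

1


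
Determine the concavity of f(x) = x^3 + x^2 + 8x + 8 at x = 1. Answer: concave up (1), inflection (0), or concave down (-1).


Concavity is determined by the sign of f''(x).
f(x) = x^3 + x^2 + 8x + 8
f'(x) = 3x^2 + 2x + 8
f''(x) = 6x + 2
f''(1) = 6 * 1 + 2
= 6 + 2
= 8
Since f''(1) > 0, the function is concave up (1)

1


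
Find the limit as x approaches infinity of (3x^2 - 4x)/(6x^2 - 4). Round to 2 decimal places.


For limits at infinity with equal-degree polynomials,
we compare leading coefficients.
Numerator leading term: 3x^2
Denominator leading term: 6x^2
Divide both by x^2:
lim = (3 - 4/x) / (6 - 4/x^2)
As x -> infinity, the 1/x and 1/x^2 terms vanish:
= 3/6 = 1/2 = 0.50

0.50


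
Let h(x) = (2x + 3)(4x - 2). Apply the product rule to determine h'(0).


Let u(x) = 2x + 3 and v(x) = 4x - 2
u'(x) = 2
v'(x) = 4
Product rule: h'(x) = u'(x)*v(x) + u(x)*v'(x)
= 2 * (4x - 2) + (2x + 3) * 4
At x = 0:
u(0) = 2 * 0 + 3 = 3
v(0) = 4 * 0 - 2 = -2
h'(0) = 2 * (-2) + 3 * 4
= -4 + 12
= 8

8


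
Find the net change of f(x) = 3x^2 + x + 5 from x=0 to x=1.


Net change = f(b) - f(a)
f(x) = 3x^2 + x + 5
Compute f(1):
f(1) = 3 * 1^2 + 1 * 1 + 5
= 3 + 1 + 5
= 9
Compute f(0):
f(0) = 3 * 0^2 + 1 * 0 + 5
= 0 + 0 + 5
= 5
Net change = 9 - 5 = 4

4


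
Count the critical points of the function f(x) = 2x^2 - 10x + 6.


Find where f'(x) = 0:
f'(x) = 4x - 10
Set f'(x) = 0:
4x - 10 = 0
x = 10 / 4 = 5/2
This is a linear equation in x, so there is exactly one solution.
Number of critical points: 1

1


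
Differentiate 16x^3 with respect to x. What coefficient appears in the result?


We apply the power rule: d/dx [ax^n] = a*n * x^(n-1)
d/dx [16x^3]
= 16 * 3 * x^(3-1)
= 48x^2
The coefficient is 48

48


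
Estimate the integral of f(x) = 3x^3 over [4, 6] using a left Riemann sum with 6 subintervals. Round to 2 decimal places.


Left Riemann sum uses left endpoints of each subinterval.
Interval: [4, 6], n = 6
dx = (6 - 4) / 6 = 1/3
Left endpoints: [4, 13/3, 14/3, 5, 16/3, 17/3]
f values: [192, 2197/9, 2744/9, 375, 4096/9, 4913/9]
Sum = dx * (sum of f values)
= 1/3 * 2117
= 2117/3 ≈ 705.67

705.67


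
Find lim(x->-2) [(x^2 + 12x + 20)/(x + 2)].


Direct substitution gives 0/0, so we factor the numerator.
Factor: (x^2 + 12x + 20) = (x + 2)(x + 10)
Cancel the common factor (x + 2):
(x^2 + 12x + 20)/(x + 2) = (x + 10)
Now substitute x = -2:
= (-2) - (-10) = 8

8


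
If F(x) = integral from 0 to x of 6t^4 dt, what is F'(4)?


By the Fundamental Theorem of Calculus (Part 1):
If F(x) = integral from 0 to x of f(t) dt, then F'(x) = f(x)
Here f(t) = 6t^4
So F'(x) = 6x^4
Evaluate at x = 4:
F'(4) = 6 * 4^4
= 6 * 256
= 1536

1536


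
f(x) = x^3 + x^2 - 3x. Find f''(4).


First derivative:
f'(x) = 3x^2 + 2x - 3
Second derivative:
f''(x) = 6x + 2
Substitute x = 4:
f''(4) = 6 * 4 + 2
= 24 + 2
= 26

26


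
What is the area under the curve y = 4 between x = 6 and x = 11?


The area under a constant function y = 4 is a rectangle.
Width = 11 - 6 = 5
Height = 4
Area = width * height
= 5 * 4
= 20

20


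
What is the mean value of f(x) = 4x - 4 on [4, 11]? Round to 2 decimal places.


Average value = 1/(b-a) * integral from a to b of f(x) dx
First compute the integral of 4x - 4:
F(x) = 2x^2 - 4x
F(11) = 2 * 121 - 4 * 11 = 198
F(4) = 2 * 16 - 4 * 4 = 16
Integral = 198 - 16 = 182
Average = 182 / (11 - 4) = 182 / 7
= 26 = 26.00

26.00


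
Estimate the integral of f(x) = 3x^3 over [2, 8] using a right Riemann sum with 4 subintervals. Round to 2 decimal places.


Right Riemann sum uses right endpoints of each subinterval.
Interval: [2, 8], n = 4
dx = (8 - 2) / 4 = 3/2
Right endpoints: [7/2, 5, 13/2, 8]
f values: [1029/8, 375, 6591/8, 1536]
Sum = dx * (sum of f values)
= 3/2 * 5727/2
= 17181/4 = 4295.25

4295.25


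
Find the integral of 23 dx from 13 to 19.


The integral of a constant k over [a, b] equals k * (b - a).
integral from 13 to 19 of 23 dx
= 23 * (19 - 13)
= 23 * 6
= 138

138


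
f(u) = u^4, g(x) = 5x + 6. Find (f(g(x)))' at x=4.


Using the chain rule: (f(g(x)))' = f'(g(x)) * g'(x)
First, find g(4):
g(4) = 5 * 4 + 6 = 26
Next, f'(u) = 4u^3
And g'(x) = 5
So f'(g(4)) * g'(4)
= 4 * 26^3 * 5
= 4 * 17576 * 5
= 351520

351520


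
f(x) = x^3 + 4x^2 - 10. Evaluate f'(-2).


Differentiate f(x) = x^3 + 4x^2 - 10 term by term:
f'(x) = 3x^2 + 8x
Substitute x = -2:
f'(-2) = 3 * (-2)^2 + 8 * (-2) + 0
= 12 - 16 + 0
= -4

-4


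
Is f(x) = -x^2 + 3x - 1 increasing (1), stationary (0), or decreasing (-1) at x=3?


Compute f'(x) to determine behavior:
f'(x) = -2x + 3
f'(3) = -2 * 3 + 3
= -6 + 3
= -3
Since f'(3) < 0, the function is decreasing (-1)

-1


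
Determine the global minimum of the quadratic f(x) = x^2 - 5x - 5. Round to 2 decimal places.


For a quadratic f(x) = ax^2 + bx + c with a > 0, the minimum is at the vertex.
Vertex x-coordinate: x = -b/(2a)
x = -(-5) / (2 * 1)
x = 5/2
Substitute back to find the minimum value:
f(5/2) = 1 * (5/2)^2 - 5 * (5/2) - 5
= 25/4 - 25/2 - 5
= -45/4 = -11.25

-11.25


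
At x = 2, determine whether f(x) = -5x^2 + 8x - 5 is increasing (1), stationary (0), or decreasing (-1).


Compute f'(x) to determine behavior:
f'(x) = -10x + 8
f'(2) = -10 * 2 + 8
= -20 + 8
= -12
Since f'(2) < 0, the function is decreasing (-1)

-1


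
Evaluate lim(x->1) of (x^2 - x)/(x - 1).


Direct substitution gives 0/0, so we factor the numerator.
Factor: (x^2 - x) = (x - 1)(x)
Cancel the common factor (x - 1):
(x^2 - x)/(x - 1) = (x)
Now substitute x = 1:
= (1) - (0) = 1

1


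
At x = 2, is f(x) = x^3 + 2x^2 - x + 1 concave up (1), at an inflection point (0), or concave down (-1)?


Concavity is determined by the sign of f''(x).
f(x) = x^3 + 2x^2 - x + 1
f'(x) = 3x^2 + 4x - 1
f''(x) = 6x + 4
f''(2) = 6 * 2 + 4
= 12 + 4
= 16
Since f''(2) > 0, the function is concave up (1)

1


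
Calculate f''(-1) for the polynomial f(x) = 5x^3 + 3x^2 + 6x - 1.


First derivative:
f'(x) = 15x^2 + 6x + 6
Second derivative:
f''(x) = 30x + 6
Substitute x = -1:
f''(-1) = 30 * (-1) + 6
= -30 + 6
= -24

-24


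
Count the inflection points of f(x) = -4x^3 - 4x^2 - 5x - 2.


Inflection points occur where f''(x) = 0 and concavity changes.
f(x) = -4x^3 - 4x^2 - 5x - 2
f'(x) = -12x^2 - 8x - 5
f''(x) = -24x - 8
Set f''(x) = 0:
-24x - 8 = 0
x = 8 / (-24) = -1/3
Since f''(x) is linear (degree 1), it changes sign at this point.
Therefore there is exactly 1 inflection point.

1


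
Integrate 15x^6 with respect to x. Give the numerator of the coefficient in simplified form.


Apply the power rule for integration:
integral of ax^n dx = a/(n+1) * x^(n+1) + C
integral of 15x^6 dx
= 15/7 * x^7 + C
The coefficient in lowest terms is 15/7, and its numerator is 15

15


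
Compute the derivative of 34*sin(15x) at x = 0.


Apply the chain rule to differentiate 34*sin(15x):
d/dx [34*sin(15x)]
= 34 * cos(15x) * d/dx(15x)
= 34 * 15 * cos(15x)
= 510 * cos(15x)
Evaluate at x = 0:
= 510 * cos(0)
= 510 * 1
= 510

510


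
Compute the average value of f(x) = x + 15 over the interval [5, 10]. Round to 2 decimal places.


Average value = 1/(b-a) * integral from a to b of f(x) dx
First compute the integral of x + 15:
F(x) = (1/2)x^2 + 15x
F(10) = 1/2 * 100 + 15 * 10 = 200
F(5) = 1/2 * 25 + 15 * 5 = 175/2
Integral = 200 - 175/2 = 225/2
Average = (225/2) / (10 - 5) = (225/2) / 5
= 45/2 = 22.50

22.50


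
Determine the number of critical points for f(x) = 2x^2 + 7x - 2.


Find where f'(x) = 0:
f'(x) = 4x + 7
Set f'(x) = 0:
4x + 7 = 0
x = -7 / 4 = -7/4
This is a linear equation in x, so there is exactly one solution.
Number of critical points: 1

1


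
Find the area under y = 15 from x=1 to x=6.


The area under a constant function y = 15 is a rectangle.
Width = 6 - 1 = 5
Height = 15
Area = width * height
= 5 * 15
= 75

75


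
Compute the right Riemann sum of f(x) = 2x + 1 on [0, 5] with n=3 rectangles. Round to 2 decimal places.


Right Riemann sum uses right endpoints of each subinterval.
Interval: [0, 5], n = 3
dx = (5 - 0) / 3 = 5/3
Right endpoints: [5/3, 10/3, 5]
f values: [13/3, 23/3, 11]
Sum = dx * (sum of f values)
= 5/3 * 23
= 115/3 ≈ 38.33

38.33


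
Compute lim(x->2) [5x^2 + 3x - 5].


Since polynomials are continuous, we use direct substitution.
lim(x->2) of 5x^2 + 3x - 5
= 5 * 2^2 + 3 * 2 - 5
= 20 + 6 - 5
= 21

21


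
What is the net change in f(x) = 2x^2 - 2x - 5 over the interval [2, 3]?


Net change = f(b) - f(a)
f(x) = 2x^2 - 2x - 5
Compute f(3):
f(3) = 2 * 3^2 - 2 * 3 - 5
= 18 - 6 - 5
= 7
Compute f(2):
f(2) = 2 * 2^2 - 2 * 2 - 5
= 8 - 4 - 5
= -1
Net change = 7 - (-1) = 8

8


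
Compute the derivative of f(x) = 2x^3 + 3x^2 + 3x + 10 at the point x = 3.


Differentiate f(x) = 2x^3 + 3x^2 + 3x + 10 term by term:
f'(x) = 6x^2 + 6x + 3
Substitute x = 3:
f'(3) = 6 * 3^2 + 6 * 3 + 3
= 54 + 18 + 3
= 75

75


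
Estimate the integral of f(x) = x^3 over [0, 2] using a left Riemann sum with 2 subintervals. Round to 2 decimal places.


Left Riemann sum uses left endpoints of each subinterval.
Interval: [0, 2], n = 2
dx = (2 - 0) / 2 = 1
Left endpoints: [0, 1]
f values: [0, 1]
Sum = dx * (sum of f values)
= 1 * 1
= 1 = 1.00

1.00


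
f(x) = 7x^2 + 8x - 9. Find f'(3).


Differentiate term by term using power and sum rules:
f(x) = 7x^2 + 8x - 9
f'(x) = 14x + 8
Substitute x = 3:
f'(3) = 14 * 3 + 8
= 42 + 8
= 50

50


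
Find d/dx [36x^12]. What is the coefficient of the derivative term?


We apply the power rule: d/dx [ax^n] = a*n * x^(n-1)
d/dx [36x^12]
= 36 * 12 * x^(12-1)
= 432x^11
The coefficient is 432

432


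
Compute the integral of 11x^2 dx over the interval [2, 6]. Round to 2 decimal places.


Find the antiderivative of 11x^2:
F(x) = 11/3 * x^3
Apply the Fundamental Theorem of Calculus:
F(6) - F(2)
= 11/3 * 6^3 - 11/3 * 2^3
= 11/3 * (216 - 8)
= 11/3 * 208
= 2288/3 ≈ 762.67

762.67


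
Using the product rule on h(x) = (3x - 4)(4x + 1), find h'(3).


Let u(x) = 3x - 4 and v(x) = 4x + 1
u'(x) = 3
v'(x) = 4
Product rule: h'(x) = u'(x)*v(x) + u(x)*v'(x)
= 3 * (4x + 1) + (3x - 4) * 4
At x = 3:
u(3) = 3 * 3 - 4 = 5
v(3) = 4 * 3 + 1 = 13
h'(3) = 3 * 13 + 5 * 4
= 39 + 20
= 59

59


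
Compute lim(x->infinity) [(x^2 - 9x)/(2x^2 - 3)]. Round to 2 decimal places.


For limits at infinity with equal-degree polynomials,
we compare leading coefficients.
Numerator leading term: x^2
Denominator leading term: 2x^2
Divide both by x^2:
lim = (1 - 9/x) / (2 - 3/x^2)
As x -> infinity, the 1/x and 1/x^2 terms vanish:
= 1/2 = 0.50

0.50


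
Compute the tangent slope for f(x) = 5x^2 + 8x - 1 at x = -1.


The slope of the tangent line equals f'(x) at the point.
f(x) = 5x^2 + 8x - 1
f'(x) = 10x + 8
At x = -1:
f'(-1) = 10 * (-1) + 8
= -10 + 8
= -2

-2


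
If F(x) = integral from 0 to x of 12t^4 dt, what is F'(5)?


By the Fundamental Theorem of Calculus (Part 1):
If F(x) = integral from 0 to x of f(t) dt, then F'(x) = f(x)
Here f(t) = 12t^4
So F'(x) = 12x^4
Evaluate at x = 5:
F'(5) = 12 * 5^4
= 12 * 625
= 7500

7500


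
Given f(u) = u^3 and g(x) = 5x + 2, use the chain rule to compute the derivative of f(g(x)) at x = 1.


Using the chain rule: (f(g(x)))' = f'(g(x)) * g'(x)
First, find g(1):
g(1) = 5 * 1 + 2 = 7
Next, f'(u) = 3u^2
And g'(x) = 5
So f'(g(1)) * g'(1)
= 3 * 7^2 * 5
= 3 * 49 * 5
= 735

735


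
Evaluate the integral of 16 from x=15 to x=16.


The integral of a constant k over [a, b] equals k * (b - a).
integral from 15 to 16 of 16 dx
= 16 * (16 - 15)
= 16 * 1
= 16

16


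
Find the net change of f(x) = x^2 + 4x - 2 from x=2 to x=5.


Net change = f(b) - f(a)
f(x) = x^2 + 4x - 2
Compute f(5):
f(5) = 1 * 5^2 + 4 * 5 - 2
= 25 + 20 - 2
= 43
Compute f(2):
f(2) = 1 * 2^2 + 4 * 2 - 2
= 4 + 8 - 2
= 10
Net change = 43 - 10 = 33

33


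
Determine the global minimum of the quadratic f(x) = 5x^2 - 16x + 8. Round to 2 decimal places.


For a quadratic f(x) = ax^2 + bx + c with a > 0, the minimum is at the vertex.
Vertex x-coordinate: x = -b/(2a)
x = -(-16) / (2 * 5)
x = 16/10 = 8/5
Substitute back to find the minimum value:
f(8/5) = 5 * (8/5)^2 - 16 * (8/5) + 8
= 64/5 - 128/5 + 8
= -24/5 = -4.80

-4.80


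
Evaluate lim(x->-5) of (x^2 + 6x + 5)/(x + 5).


Direct substitution gives 0/0, so we factor the numerator.
Factor: (x^2 + 6x + 5) = (x + 5)(x + 1)
Cancel the common factor (x + 5):
(x^2 + 6x + 5)/(x + 5) = (x + 1)
Now substitute x = -5:
= (-5) - (-1) = -4

-4


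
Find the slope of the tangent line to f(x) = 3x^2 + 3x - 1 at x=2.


The slope of the tangent line equals f'(x) at the point.
f(x) = 3x^2 + 3x - 1
f'(x) = 6x + 3
At x = 2:
f'(2) = 6 * 2 + 3
= 12 + 3
= 15

15


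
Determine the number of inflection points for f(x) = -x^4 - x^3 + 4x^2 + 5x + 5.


Inflection points occur where f''(x) = 0 and concavity changes.
f(x) = -x^4 - x^3 + 4x^2 + 5x + 5
f'(x) = -4x^3 - 3x^2 + 8x + 5
f''(x) = -12x^2 - 6x + 8
This is a quadratic in x. Use the discriminant to count real roots.
Discriminant = (-6)^2 - 4 * (-12) * 8
= 36 - (-384)
= 420
Since discriminant > 0, f''(x) = 0 has 2 distinct real solutions.
A quadratic with two distinct real roots changes sign at each root, so concavity changes at both.
Number of inflection points: 2

2


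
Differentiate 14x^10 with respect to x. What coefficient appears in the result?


We apply the power rule: d/dx [ax^n] = a*n * x^(n-1)
d/dx [14x^10]
= 14 * 10 * x^(10-1)
= 140x^9
The coefficient is 140

140


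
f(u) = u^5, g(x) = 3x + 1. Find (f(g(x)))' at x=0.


Using the chain rule: (f(g(x)))' = f'(g(x)) * g'(x)
First, find g(0):
g(0) = 3 * 0 + 1 = 1
Next, f'(u) = 5u^4
And g'(x) = 3
So f'(g(0)) * g'(0)
= 5 * 1^4 * 3
= 5 * 1 * 3
= 15

15


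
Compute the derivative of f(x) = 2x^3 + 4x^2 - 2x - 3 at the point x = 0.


Differentiate f(x) = 2x^3 + 4x^2 - 2x - 3 term by term:
f'(x) = 6x^2 + 8x - 2
Substitute x = 0:
f'(0) = 6 * 0^2 + 8 * 0 - 2
= 0 + 0 - 2
= -2

-2


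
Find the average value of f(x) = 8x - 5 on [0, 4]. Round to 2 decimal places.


Average value = 1/(b-a) * integral from a to b of f(x) dx
First compute the integral of 8x - 5:
F(x) = 4x^2 - 5x
F(4) = 4 * 16 - 5 * 4 = 44
F(0) = 4 * 0 - 5 * 0 = 0
Integral = 44 - 0 = 44
Average = 44 / (4 - 0) = 44 / 4
= 11 = 11.00

11.00


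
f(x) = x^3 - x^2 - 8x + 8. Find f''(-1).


First derivative:
f'(x) = 3x^2 - 2x - 8
Second derivative:
f''(x) = 6x - 2
Substitute x = -1:
f''(-1) = 6 * (-1) - 2
= -6 - 2
= -8

-8


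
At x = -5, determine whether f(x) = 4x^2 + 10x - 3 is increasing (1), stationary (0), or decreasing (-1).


Compute f'(x) to determine behavior:
f'(x) = 8x + 10
f'(-5) = 8 * (-5) + 10
= -40 + 10
= -30
Since f'(-5) < 0, the function is decreasing (-1)

-1


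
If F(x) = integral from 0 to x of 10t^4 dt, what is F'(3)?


By the Fundamental Theorem of Calculus (Part 1):
If F(x) = integral from 0 to x of f(t) dt, then F'(x) = f(x)
Here f(t) = 10t^4
So F'(x) = 10x^4
Evaluate at x = 3:
F'(3) = 10 * 3^4
= 10 * 81
= 810

810


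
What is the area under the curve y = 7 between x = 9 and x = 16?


The area under a constant function y = 7 is a rectangle.
Width = 16 - 9 = 7
Height = 7
Area = width * height
= 7 * 7
= 49

49


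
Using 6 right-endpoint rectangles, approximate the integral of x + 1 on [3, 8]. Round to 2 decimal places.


Right Riemann sum uses right endpoints of each subinterval.
Interval: [3, 8], n = 6
dx = (8 - 3) / 6 = 5/6
Right endpoints: [23/6, 14/3, 11/2, 19/3, 43/6, 8]
f values: [29/6, 17/3, 13/2, 22/3, 49/6, 9]
Sum = dx * (sum of f values)
= 5/6 * 83/2
= 415/12 ≈ 34.58

34.58


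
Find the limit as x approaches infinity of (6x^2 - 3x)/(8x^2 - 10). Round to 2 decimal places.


For limits at infinity with equal-degree polynomials,
we compare leading coefficients.
Numerator leading term: 6x^2
Denominator leading term: 8x^2
Divide both by x^2:
lim = (6 - 3/x) / (8 - 10/x^2)
As x -> infinity, the 1/x and 1/x^2 terms vanish:
= 6/8 = 3/4 = 0.75

0.75


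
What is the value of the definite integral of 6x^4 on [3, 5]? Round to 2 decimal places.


Find the antiderivative of 6x^4:
F(x) = 6/5 * x^5
Apply the Fundamental Theorem of Calculus:
F(5) - F(3)
= 6/5 * 5^5 - 6/5 * 3^5
= 6/5 * (3125 - 243)
= 6/5 * 2882
= 17292/5 = 3458.40

3458.40


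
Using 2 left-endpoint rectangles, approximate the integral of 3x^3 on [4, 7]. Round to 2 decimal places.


Left Riemann sum uses left endpoints of each subinterval.
Interval: [4, 7], n = 2
dx = (7 - 4) / 2 = 3/2
Left endpoints: [4, 11/2]
f values: [192, 3993/8]
Sum = dx * (sum of f values)
= 3/2 * 5529/8
= 16587/16 ≈ 1036.69

1036.69


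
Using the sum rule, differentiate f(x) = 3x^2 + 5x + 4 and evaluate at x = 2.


Differentiate term by term using power and sum rules:
f(x) = 3x^2 + 5x + 4
f'(x) = 6x + 5
Substitute x = 2:
f'(2) = 6 * 2 + 5
= 12 + 5
= 17

17


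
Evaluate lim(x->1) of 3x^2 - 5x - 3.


Since polynomials are continuous, we use direct substitution.
lim(x->1) of 3x^2 - 5x - 3
= 3 * 1^2 - 5 * 1 - 3
= 3 - 5 - 3
= -5

-5


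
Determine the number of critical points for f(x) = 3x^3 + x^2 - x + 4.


Find where f'(x) = 0:
f(x) = 3x^3 + x^2 - x + 4
f'(x) = 9x^2 + 2x - 1
This is a quadratic in x. Use the discriminant to count real roots.
Discriminant = (2)^2 - 4 * 9 * (-1)
= 4 - (-36)
= 40
Since discriminant > 0, f'(x) = 0 has 2 real solutions.
Number of critical points: 2

2


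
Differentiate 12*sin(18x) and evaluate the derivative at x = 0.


Apply the chain rule to differentiate 12*sin(18x):
d/dx [12*sin(18x)]
= 12 * cos(18x) * d/dx(18x)
= 12 * 18 * cos(18x)
= 216 * cos(18x)
Evaluate at x = 0:
= 216 * cos(0)
= 216 * 1
= 216

216


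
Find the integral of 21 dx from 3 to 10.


The integral of a constant k over [a, b] equals k * (b - a).
integral from 3 to 10 of 21 dx
= 21 * (10 - 3)
= 21 * 7
= 147

147


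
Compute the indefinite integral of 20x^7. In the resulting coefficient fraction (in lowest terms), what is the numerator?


Apply the power rule for integration:
integral of ax^n dx = a/(n+1) * x^(n+1) + C
integral of 20x^7 dx
= 20/8 * x^8 + C
= 5/2 * x^8 + C
The coefficient in lowest terms is 5/2, and its numerator is 5

5


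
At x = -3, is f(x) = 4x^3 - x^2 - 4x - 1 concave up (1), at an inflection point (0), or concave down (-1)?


Concavity is determined by the sign of f''(x).
f(x) = 4x^3 - x^2 - 4x - 1
f'(x) = 12x^2 - 2x - 4
f''(x) = 24x - 2
f''(-3) = 24 * (-3) - 2
= -72 - 2
= -74
Since f''(-3) < 0, the function is concave down (-1)

-1


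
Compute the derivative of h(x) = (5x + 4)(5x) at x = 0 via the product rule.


Let u(x) = 5x + 4 and v(x) = 5x
u'(x) = 5
v'(x) = 5
Product rule: h'(x) = u'(x)*v(x) + u(x)*v'(x)
= 5 * (5x) + (5x + 4) * 5
At x = 0:
u(0) = 5 * 0 + 4 = 4
v(0) = 5 * 0 + 0 = 0
h'(0) = 5 * 0 + 4 * 5
= 0 + 20
= 20

20


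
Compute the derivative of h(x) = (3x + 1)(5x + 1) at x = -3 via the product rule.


Let u(x) = 3x + 1 and v(x) = 5x + 1
u'(x) = 3
v'(x) = 5
Product rule: h'(x) = u'(x)*v(x) + u(x)*v'(x)
= 3 * (5x + 1) + (3x + 1) * 5
At x = -3:
u(-3) = 3 * (-3) + 1 = -8
v(-3) = 5 * (-3) + 1 = -14
h'(-3) = 3 * (-14) + (-8) * 5
= -42 - 40
= -82

-82


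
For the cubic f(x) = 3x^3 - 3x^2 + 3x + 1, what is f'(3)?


Differentiate f(x) = 3x^3 - 3x^2 + 3x + 1 term by term:
f'(x) = 9x^2 - 6x + 3
Substitute x = 3:
f'(3) = 9 * 3^2 - 6 * 3 + 3
= 81 - 18 + 3
= 66

66


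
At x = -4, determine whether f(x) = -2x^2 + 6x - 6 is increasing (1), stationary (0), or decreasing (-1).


Compute f'(x) to determine behavior:
f'(x) = -4x + 6
f'(-4) = -4 * (-4) + 6
= 16 + 6
= 22
Since f'(-4) > 0, the function is increasing (1)

1


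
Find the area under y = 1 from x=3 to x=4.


The area under a constant function y = 1 is a rectangle.
Width = 4 - 3 = 1
Height = 1
Area = width * height
= 1 * 1
= 1

1


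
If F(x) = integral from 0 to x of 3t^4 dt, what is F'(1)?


By the Fundamental Theorem of Calculus (Part 1):
If F(x) = integral from 0 to x of f(t) dt, then F'(x) = f(x)
Here f(t) = 3t^4
So F'(x) = 3x^4
Evaluate at x = 1:
F'(1) = 3 * 1^4
= 3 * 1
= 3

3


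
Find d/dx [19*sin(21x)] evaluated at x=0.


Apply the chain rule to differentiate 19*sin(21x):
d/dx [19*sin(21x)]
= 19 * cos(21x) * d/dx(21x)
= 19 * 21 * cos(21x)
= 399 * cos(21x)
Evaluate at x = 0:
= 399 * cos(0)
= 399 * 1
= 399

399


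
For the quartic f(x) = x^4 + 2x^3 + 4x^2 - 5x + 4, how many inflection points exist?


Inflection points occur where f''(x) = 0 and concavity changes.
f(x) = x^4 + 2x^3 + 4x^2 - 5x + 4
f'(x) = 4x^3 + 6x^2 + 8x - 5
f''(x) = 12x^2 + 12x + 8
This is a quadratic in x. Use the discriminant to count real roots.
Discriminant = (12)^2 - 4 * 12 * 8
= 144 - 384
= -240
Since discriminant < 0, f''(x) = 0 has no real solutions.
Number of inflection points: 0

0


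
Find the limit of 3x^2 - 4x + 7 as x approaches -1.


Since polynomials are continuous, we use direct substitution.
lim(x->-1) of 3x^2 - 4x + 7
= 3 * (-1)^2 - 4 * (-1) + 7
= 3 + 4 + 7
= 14

14


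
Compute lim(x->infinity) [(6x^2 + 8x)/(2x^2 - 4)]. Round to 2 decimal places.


For limits at infinity with equal-degree polynomials,
we compare leading coefficients.
Numerator leading term: 6x^2
Denominator leading term: 2x^2
Divide both by x^2:
lim = (6 + 8/x) / (2 - 4/x^2)
As x -> infinity, the 1/x and 1/x^2 terms vanish:
= 6/2 = 3 = 3.00

3.00


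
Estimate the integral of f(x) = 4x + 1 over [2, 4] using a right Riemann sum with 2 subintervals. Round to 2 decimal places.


Right Riemann sum uses right endpoints of each subinterval.
Interval: [2, 4], n = 2
dx = (4 - 2) / 2 = 1
Right endpoints: [3, 4]
f values: [13, 17]
Sum = dx * (sum of f values)
= 1 * 30
= 30 = 30.00

30.00


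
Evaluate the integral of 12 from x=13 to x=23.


The integral of a constant k over [a, b] equals k * (b - a).
integral from 13 to 23 of 12 dx
= 12 * (23 - 13)
= 12 * 10
= 120

120


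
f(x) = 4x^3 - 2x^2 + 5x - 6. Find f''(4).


First derivative:
f'(x) = 12x^2 - 4x + 5
Second derivative:
f''(x) = 24x - 4
Substitute x = 4:
f''(4) = 24 * 4 - 4
= 96 - 4
= 92

92


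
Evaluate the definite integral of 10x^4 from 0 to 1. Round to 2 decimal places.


Find the antiderivative of 10x^4:
F(x) = 10/5 * x^5
Apply the Fundamental Theorem of Calculus:
F(1) - F(0)
= 10/5 * 1^5 - 10/5 * 0^5
= 10/5 * (1 - 0)
= 10/5 * 1
= 2 = 2.00

2.00


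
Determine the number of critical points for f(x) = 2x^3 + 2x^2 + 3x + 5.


Find where f'(x) = 0:
f(x) = 2x^3 + 2x^2 + 3x + 5
f'(x) = 6x^2 + 4x + 3
This is a quadratic in x. Use the discriminant to count real roots.
Discriminant = (4)^2 - 4 * 6 * 3
= 16 - 72
= -56
Since discriminant < 0, f'(x) = 0 has no real solutions.
Number of critical points: 0

0


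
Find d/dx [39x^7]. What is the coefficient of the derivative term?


We apply the power rule: d/dx [ax^n] = a*n * x^(n-1)
d/dx [39x^7]
= 39 * 7 * x^(7-1)
= 273x^6
The coefficient is 273

273


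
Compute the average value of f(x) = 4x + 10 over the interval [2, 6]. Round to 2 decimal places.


Average value = 1/(b-a) * integral from a to b of f(x) dx
First compute the integral of 4x + 10:
F(x) = 2x^2 + 10x
F(6) = 2 * 36 + 10 * 6 = 132
F(2) = 2 * 4 + 10 * 2 = 28
Integral = 132 - 28 = 104
Average = 104 / (6 - 2) = 104 / 4
= 26 = 26.00

26.00


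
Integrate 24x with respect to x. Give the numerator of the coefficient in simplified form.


Apply the power rule for integration:
integral of ax^n dx = a/(n+1) * x^(n+1) + C
integral of 24x dx
= 24/2 * x^2 + C
= 12 * x^2 + C
The coefficient in lowest terms is 12 = 12/1, so its numerator is 12

12


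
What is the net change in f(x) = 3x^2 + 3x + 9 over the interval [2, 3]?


Net change = f(b) - f(a)
f(x) = 3x^2 + 3x + 9
Compute f(3):
f(3) = 3 * 3^2 + 3 * 3 + 9
= 27 + 9 + 9
= 45
Compute f(2):
f(2) = 3 * 2^2 + 3 * 2 + 9
= 12 + 6 + 9
= 27
Net change = 45 - 27 = 18

18


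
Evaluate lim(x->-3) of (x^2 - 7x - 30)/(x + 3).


Direct substitution gives 0/0, so we factor the numerator.
Factor: (x^2 - 7x - 30) = (x + 3)(x - 10)
Cancel the common factor (x + 3):
(x^2 - 7x - 30)/(x + 3) = (x - 10)
Now substitute x = -3:
= (-3) - (10) = -13

-13


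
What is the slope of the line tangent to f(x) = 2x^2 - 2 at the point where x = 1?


The slope of the tangent line equals f'(x) at the point.
f(x) = 2x^2 - 2
f'(x) = 4x
At x = 1:
f'(1) = 4 * 1 + 0
= 4 + 0
= 4

4


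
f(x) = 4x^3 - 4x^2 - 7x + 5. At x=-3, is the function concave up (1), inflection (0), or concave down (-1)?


Concavity is determined by the sign of f''(x).
f(x) = 4x^3 - 4x^2 - 7x + 5
f'(x) = 12x^2 - 8x - 7
f''(x) = 24x - 8
f''(-3) = 24 * (-3) - 8
= -72 - 8
= -80
Since f''(-3) < 0, the function is concave down (-1)

-1


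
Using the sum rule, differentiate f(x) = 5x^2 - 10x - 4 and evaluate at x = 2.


Differentiate term by term using power and sum rules:
f(x) = 5x^2 - 10x - 4
f'(x) = 10x - 10
Substitute x = 2:
f'(2) = 10 * 2 - 10
= 20 - 10
= 10

10


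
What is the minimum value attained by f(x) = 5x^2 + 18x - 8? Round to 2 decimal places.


For a quadratic f(x) = ax^2 + bx + c with a > 0, the minimum is at the vertex.
Vertex x-coordinate: x = -b/(2a)
x = -(18) / (2 * 5)
x = -18/10 = -9/5
Substitute back to find the minimum value:
f(-9/5) = 5 * (-9/5)^2 + 18 * (-9/5) - 8
= 81/5 - 162/5 - 8
= -121/5 = -24.20

-24.20


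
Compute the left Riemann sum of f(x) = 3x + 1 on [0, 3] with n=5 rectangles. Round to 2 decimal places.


Left Riemann sum uses left endpoints of each subinterval.
Interval: [0, 3], n = 5
dx = (3 - 0) / 5 = 3/5
Left endpoints: [0, 3/5, 6/5, 9/5, 12/5]
f values: [1, 14/5, 23/5, 32/5, 41/5]
Sum = dx * (sum of f values)
= 3/5 * 23
= 69/5 = 13.80

13.80


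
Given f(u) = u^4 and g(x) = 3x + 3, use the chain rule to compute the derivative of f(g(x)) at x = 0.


Using the chain rule: (f(g(x)))' = f'(g(x)) * g'(x)
First, find g(0):
g(0) = 3 * 0 + 3 = 3
Next, f'(u) = 4u^3
And g'(x) = 3
So f'(g(0)) * g'(0)
= 4 * 3^3 * 3
= 4 * 27 * 3
= 324

324


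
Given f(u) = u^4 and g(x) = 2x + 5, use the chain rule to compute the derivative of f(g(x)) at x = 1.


Using the chain rule: (f(g(x)))' = f'(g(x)) * g'(x)
First, find g(1):
g(1) = 2 * 1 + 5 = 7
Next, f'(u) = 4u^3
And g'(x) = 2
So f'(g(1)) * g'(1)
= 4 * 7^3 * 2
= 4 * 343 * 2
= 2744

2744


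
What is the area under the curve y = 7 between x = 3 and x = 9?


The area under a constant function y = 7 is a rectangle.
Width = 9 - 3 = 6
Height = 7
Area = width * height
= 6 * 7
= 42

42


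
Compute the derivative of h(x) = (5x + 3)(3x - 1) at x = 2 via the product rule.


Let u(x) = 5x + 3 and v(x) = 3x - 1
u'(x) = 5
v'(x) = 3
Product rule: h'(x) = u'(x)*v(x) + u(x)*v'(x)
= 5 * (3x - 1) + (5x + 3) * 3
At x = 2:
u(2) = 5 * 2 + 3 = 13
v(2) = 3 * 2 - 1 = 5
h'(2) = 5 * 5 + 13 * 3
= 25 + 39
= 64

64


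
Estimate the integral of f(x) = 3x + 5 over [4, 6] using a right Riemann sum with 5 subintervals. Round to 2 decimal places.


Right Riemann sum uses right endpoints of each subinterval.
Interval: [4, 6], n = 5
dx = (6 - 4) / 5 = 2/5
Right endpoints: [22/5, 24/5, 26/5, 28/5, 6]
f values: [91/5, 97/5, 103/5, 109/5, 23]
Sum = dx * (sum of f values)
= 2/5 * 103
= 206/5 = 41.20

41.20


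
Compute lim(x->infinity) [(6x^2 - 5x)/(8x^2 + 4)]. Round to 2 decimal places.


For limits at infinity with equal-degree polynomials,
we compare leading coefficients.
Numerator leading term: 6x^2
Denominator leading term: 8x^2
Divide both by x^2:
lim = (6 - 5/x) / (8 + 4/x^2)
As x -> infinity, the 1/x and 1/x^2 terms vanish:
= 6/8 = 3/4 = 0.75

0.75


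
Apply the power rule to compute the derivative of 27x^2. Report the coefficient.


We apply the power rule: d/dx [ax^n] = a*n * x^(n-1)
d/dx [27x^2]
= 27 * 2 * x^(2-1)
= 54x
The coefficient is 54

54


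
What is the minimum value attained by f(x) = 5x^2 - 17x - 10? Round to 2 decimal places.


For a quadratic f(x) = ax^2 + bx + c with a > 0, the minimum is at the vertex.
Vertex x-coordinate: x = -b/(2a)
x = -(-17) / (2 * 5)
x = 17/10
Substitute back to find the minimum value:
f(17/10) = 5 * (17/10)^2 - 17 * (17/10) - 10
= 289/20 - 289/10 - 10
= -489/20 = -24.45

-24.45


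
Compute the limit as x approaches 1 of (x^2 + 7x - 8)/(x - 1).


Direct substitution gives 0/0, so we factor the numerator.
Factor: (x^2 + 7x - 8) = (x - 1)(x + 8)
Cancel the common factor (x - 1):
(x^2 + 7x - 8)/(x - 1) = (x + 8)
Now substitute x = 1:
= (1) - (-8) = 9

9


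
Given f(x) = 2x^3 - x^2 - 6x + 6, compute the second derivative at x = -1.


First derivative:
f'(x) = 6x^2 - 2x - 6
Second derivative:
f''(x) = 12x - 2
Substitute x = -1:
f''(-1) = 12 * (-1) - 2
= -12 - 2
= -14

-14


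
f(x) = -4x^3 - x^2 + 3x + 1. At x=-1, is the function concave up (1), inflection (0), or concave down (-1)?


Concavity is determined by the sign of f''(x).
f(x) = -4x^3 - x^2 + 3x + 1
f'(x) = -12x^2 - 2x + 3
f''(x) = -24x - 2
f''(-1) = -24 * (-1) - 2
= 24 - 2
= 22
Since f''(-1) > 0, the function is concave up (1)

1


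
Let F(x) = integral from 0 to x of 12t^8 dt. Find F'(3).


By the Fundamental Theorem of Calculus (Part 1):
If F(x) = integral from 0 to x of f(t) dt, then F'(x) = f(x)
Here f(t) = 12t^8
So F'(x) = 12x^8
Evaluate at x = 3:
F'(3) = 12 * 3^8
= 12 * 6561
= 78732

78732


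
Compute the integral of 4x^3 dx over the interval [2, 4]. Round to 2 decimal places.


Find the antiderivative of 4x^3:
F(x) = 4/4 * x^4
Apply the Fundamental Theorem of Calculus:
F(4) - F(2)
= 4/4 * 4^4 - 4/4 * 2^4
= 4/4 * (256 - 16)
= 4/4 * 240
= 240 = 240.00

240.00


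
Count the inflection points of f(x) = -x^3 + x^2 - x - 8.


Inflection points occur where f''(x) = 0 and concavity changes.
f(x) = -x^3 + x^2 - x - 8
f'(x) = -3x^2 + 2x - 1
f''(x) = -6x + 2
Set f''(x) = 0:
-6x + 2 = 0
x = -2 / (-6) = 1/3
Since f''(x) is linear (degree 1), it changes sign at this point.
Therefore there is exactly 1 inflection point.

1


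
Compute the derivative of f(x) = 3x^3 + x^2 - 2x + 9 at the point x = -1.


Differentiate f(x) = 3x^3 + x^2 - 2x + 9 term by term:
f'(x) = 9x^2 + 2x - 2
Substitute x = -1:
f'(-1) = 9 * (-1)^2 + 2 * (-1) - 2
= 9 - 2 - 2
= 5

5


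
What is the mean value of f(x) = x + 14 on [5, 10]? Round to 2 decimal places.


Average value = 1/(b-a) * integral from a to b of f(x) dx
First compute the integral of x + 14:
F(x) = (1/2)x^2 + 14x
F(10) = 1/2 * 100 + 14 * 10 = 190
F(5) = 1/2 * 25 + 14 * 5 = 165/2
Integral = 190 - 165/2 = 215/2
Average = (215/2) / (10 - 5) = (215/2) / 5
= 43/2 = 21.50

21.50


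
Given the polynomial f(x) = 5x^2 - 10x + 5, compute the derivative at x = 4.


Differentiate term by term using power and sum rules:
f(x) = 5x^2 - 10x + 5
f'(x) = 10x - 10
Substitute x = 4:
f'(4) = 10 * 4 - 10
= 40 - 10
= 30

30


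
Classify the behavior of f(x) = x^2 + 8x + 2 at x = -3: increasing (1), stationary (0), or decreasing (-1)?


Compute f'(x) to determine behavior:
f'(x) = 2x + 8
f'(-3) = 2 * (-3) + 8
= -6 + 8
= 2
Since f'(-3) > 0, the function is increasing (1)

1


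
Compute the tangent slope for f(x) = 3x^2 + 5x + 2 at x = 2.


The slope of the tangent line equals f'(x) at the point.
f(x) = 3x^2 + 5x + 2
f'(x) = 6x + 5
At x = 2:
f'(2) = 6 * 2 + 5
= 12 + 5
= 17

17


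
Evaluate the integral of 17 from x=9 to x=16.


The integral of a constant k over [a, b] equals k * (b - a).
integral from 9 to 16 of 17 dx
= 17 * (16 - 9)
= 17 * 7
= 119

119


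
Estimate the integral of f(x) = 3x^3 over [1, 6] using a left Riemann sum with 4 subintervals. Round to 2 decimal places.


Left Riemann sum uses left endpoints of each subinterval.
Interval: [1, 6], n = 4
dx = (6 - 1) / 4 = 5/4
Left endpoints: [1, 9/4, 7/2, 19/4]
f values: [3, 2187/64, 1029/8, 20577/64]
Sum = dx * (sum of f values)
= 5/4 * 7797/16
= 38985/64 ≈ 609.14

609.14


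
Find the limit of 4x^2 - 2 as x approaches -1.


Since polynomials are continuous, we use direct substitution.
lim(x->-1) of 4x^2 - 2
= 4 * (-1)^2 + 0 * (-1) - 2
= 4 + 0 - 2
= 2

2


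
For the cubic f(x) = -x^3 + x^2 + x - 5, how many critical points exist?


Find where f'(x) = 0:
f(x) = -x^3 + x^2 + x - 5
f'(x) = -3x^2 + 2x + 1
This is a quadratic in x. Use the discriminant to count real roots.
Discriminant = (2)^2 - 4 * (-3) * 1
= 4 - (-12)
= 16
Since discriminant > 0, f'(x) = 0 has 2 real solutions.
Number of critical points: 2

2


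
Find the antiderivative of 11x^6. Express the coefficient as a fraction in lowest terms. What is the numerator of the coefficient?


Apply the power rule for integration:
integral of ax^n dx = a/(n+1) * x^(n+1) + C
integral of 11x^6 dx
= 11/7 * x^7 + C
The coefficient in lowest terms is 11/7, and its numerator is 11

11


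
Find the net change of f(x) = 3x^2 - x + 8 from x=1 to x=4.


Net change = f(b) - f(a)
f(x) = 3x^2 - x + 8
Compute f(4):
f(4) = 3 * 4^2 - 1 * 4 + 8
= 48 - 4 + 8
= 52
Compute f(1):
f(1) = 3 * 1^2 - 1 * 1 + 8
= 3 - 1 + 8
= 10
Net change = 52 - 10 = 42

42


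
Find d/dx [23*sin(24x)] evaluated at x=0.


Apply the chain rule to differentiate 23*sin(24x):
d/dx [23*sin(24x)]
= 23 * cos(24x) * d/dx(24x)
= 23 * 24 * cos(24x)
= 552 * cos(24x)
Evaluate at x = 0:
= 552 * cos(0)
= 552 * 1
= 552

552


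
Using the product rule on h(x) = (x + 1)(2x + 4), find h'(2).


Let u(x) = x + 1 and v(x) = 2x + 4
u'(x) = 1
v'(x) = 2
Product rule: h'(x) = u'(x)*v(x) + u(x)*v'(x)
= 1 * (2x + 4) + (x + 1) * 2
At x = 2:
u(2) = 1 * 2 + 1 = 3
v(2) = 2 * 2 + 4 = 8
h'(2) = 1 * 8 + 3 * 2
= 8 + 6
= 14

14


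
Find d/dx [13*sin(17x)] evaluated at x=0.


Apply the chain rule to differentiate 13*sin(17x):
d/dx [13*sin(17x)]
= 13 * cos(17x) * d/dx(17x)
= 13 * 17 * cos(17x)
= 221 * cos(17x)
Evaluate at x = 0:
= 221 * cos(0)
= 221 * 1
= 221

221


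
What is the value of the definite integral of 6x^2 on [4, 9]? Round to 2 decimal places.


Find the antiderivative of 6x^2:
F(x) = 6/3 * x^3
Apply the Fundamental Theorem of Calculus:
F(9) - F(4)
= 6/3 * 9^3 - 6/3 * 4^3
= 6/3 * (729 - 64)
= 6/3 * 665
= 1330 = 1330.00

1330.00


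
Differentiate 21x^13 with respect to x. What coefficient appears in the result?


We apply the power rule: d/dx [ax^n] = a*n * x^(n-1)
d/dx [21x^13]
= 21 * 13 * x^(13-1)
= 273x^12
The coefficient is 273

273


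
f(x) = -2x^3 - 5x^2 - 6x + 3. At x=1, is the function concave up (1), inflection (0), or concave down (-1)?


Concavity is determined by the sign of f''(x).
f(x) = -2x^3 - 5x^2 - 6x + 3
f'(x) = -6x^2 - 10x - 6
f''(x) = -12x - 10
f''(1) = -12 * 1 - 10
= -12 - 10
= -22
Since f''(1) < 0, the function is concave down (-1)

-1


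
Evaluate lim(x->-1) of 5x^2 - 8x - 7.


Since polynomials are continuous, we use direct substitution.
lim(x->-1) of 5x^2 - 8x - 7
= 5 * (-1)^2 - 8 * (-1) - 7
= 5 + 8 - 7
= 6

6


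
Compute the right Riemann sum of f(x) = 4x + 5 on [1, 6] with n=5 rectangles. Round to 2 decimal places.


Right Riemann sum uses right endpoints of each subinterval.
Interval: [1, 6], n = 5
dx = (6 - 1) / 5 = 1
Right endpoints: [2, 3, 4, 5, 6]
f values: [13, 17, 21, 25, 29]
Sum = dx * (sum of f values)
= 1 * 105
= 105 = 105.00

105.00


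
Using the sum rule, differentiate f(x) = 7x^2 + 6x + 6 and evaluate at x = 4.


Differentiate term by term using power and sum rules:
f(x) = 7x^2 + 6x + 6
f'(x) = 14x + 6
Substitute x = 4:
f'(4) = 14 * 4 + 6
= 56 + 6
= 62

62


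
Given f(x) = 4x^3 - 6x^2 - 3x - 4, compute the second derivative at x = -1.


First derivative:
f'(x) = 12x^2 - 12x - 3
Second derivative:
f''(x) = 24x - 12
Substitute x = -1:
f''(-1) = 24 * (-1) - 12
= -24 - 12
= -36

-36


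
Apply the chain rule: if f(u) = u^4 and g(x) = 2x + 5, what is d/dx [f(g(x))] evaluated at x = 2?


Using the chain rule: (f(g(x)))' = f'(g(x)) * g'(x)
First, find g(2):
g(2) = 2 * 2 + 5 = 9
Next, f'(u) = 4u^3
And g'(x) = 2
So f'(g(2)) * g'(2)
= 4 * 9^3 * 2
= 4 * 729 * 2
= 5832

5832


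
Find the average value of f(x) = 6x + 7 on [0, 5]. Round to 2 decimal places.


Average value = 1/(b-a) * integral from a to b of f(x) dx
First compute the integral of 6x + 7:
F(x) = 3x^2 + 7x
F(5) = 3 * 25 + 7 * 5 = 110
F(0) = 3 * 0 + 7 * 0 = 0
Integral = 110 - 0 = 110
Average = 110 / (5 - 0) = 110 / 5
= 22 = 22.00

22.00


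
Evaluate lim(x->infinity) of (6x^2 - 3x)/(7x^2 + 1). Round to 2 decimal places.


For limits at infinity with equal-degree polynomials,
we compare leading coefficients.
Numerator leading term: 6x^2
Denominator leading term: 7x^2
Divide both by x^2:
lim = (6 - 3/x) / (7 + 1/x^2)
As x -> infinity, the 1/x and 1/x^2 terms vanish:
= 6/7 ≈ 0.86

0.86


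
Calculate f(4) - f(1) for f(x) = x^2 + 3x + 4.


Net change = f(b) - f(a)
f(x) = x^2 + 3x + 4
Compute f(4):
f(4) = 1 * 4^2 + 3 * 4 + 4
= 16 + 12 + 4
= 32
Compute f(1):
f(1) = 1 * 1^2 + 3 * 1 + 4
= 1 + 3 + 4
= 8
Net change = 32 - 8 = 24

24


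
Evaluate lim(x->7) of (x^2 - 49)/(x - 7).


Direct substitution gives 0/0, so we factor the numerator.
Factor: (x^2 - 49) = (x - 7)(x + 7)
Cancel the common factor (x - 7):
(x^2 - 49)/(x - 7) = (x + 7)
Now substitute x = 7:
= (7 + 7) = 14

14


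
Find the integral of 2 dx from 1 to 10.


The integral of a constant k over [a, b] equals k * (b - a).
integral from 1 to 10 of 2 dx
= 2 * (10 - 1)
= 2 * 9
= 18

18


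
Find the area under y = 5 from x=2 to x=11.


The area under a constant function y = 5 is a rectangle.
Width = 11 - 2 = 9
Height = 5
Area = width * height
= 9 * 5
= 45

45


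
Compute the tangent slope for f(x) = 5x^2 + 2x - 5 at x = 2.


The slope of the tangent line equals f'(x) at the point.
f(x) = 5x^2 + 2x - 5
f'(x) = 10x + 2
At x = 2:
f'(2) = 10 * 2 + 2
= 20 + 2
= 22

22


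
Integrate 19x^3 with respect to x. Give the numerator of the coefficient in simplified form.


Apply the power rule for integration:
integral of ax^n dx = a/(n+1) * x^(n+1) + C
integral of 19x^3 dx
= 19/4 * x^4 + C
The coefficient in lowest terms is 19/4, and its numerator is 19

19


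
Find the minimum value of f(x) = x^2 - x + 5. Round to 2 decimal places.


For a quadratic f(x) = ax^2 + bx + c with a > 0, the minimum is at the vertex.
Vertex x-coordinate: x = -b/(2a)
x = -(-1) / (2 * 1)
x = 1/2
Substitute back to find the minimum value:
f(1/2) = 1 * (1/2)^2 - 1 * (1/2) + 5
= 1/4 - 1/2 + 5
= 19/4 = 4.75

4.75
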